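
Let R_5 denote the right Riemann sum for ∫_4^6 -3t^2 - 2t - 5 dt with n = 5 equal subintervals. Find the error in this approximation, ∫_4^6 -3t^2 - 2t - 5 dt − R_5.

12.96

Exact integral: ∫_4^6 f(t) dt = -182.
R_5 = -194.96.
Error = -182 − (-194.96) = 12.96.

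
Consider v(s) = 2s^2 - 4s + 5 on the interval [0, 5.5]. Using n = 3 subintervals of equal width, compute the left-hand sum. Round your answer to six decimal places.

Δs = (5.5 − 0)/3 = 11/6.
Left endpoints: 0, 11/6, 11/3.
v(0) = 5, v(11/6) = 79/18, v(11/3) = 155/9.
Sum = Δs · [v(0) + v(11/6) + v(11/3)].
Sum ≈ 48.787037.

48.787037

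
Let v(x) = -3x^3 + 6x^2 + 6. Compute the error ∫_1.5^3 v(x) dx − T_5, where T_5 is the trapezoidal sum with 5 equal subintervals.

0.320625

Exact integral: ∫_1.5^3 v(x) dx = -0.703125.
T_5 = -1.02375.
Error = -0.703125 − (-1.02375) = 0.320625.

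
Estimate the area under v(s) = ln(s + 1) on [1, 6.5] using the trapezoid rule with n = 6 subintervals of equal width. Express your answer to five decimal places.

Δs = (6.5 − 1)/6 = 11/12.
v(1) ≈ 0.69315, v(23/12) ≈ 1.07044, v(17/6) ≈ 1.34373, v(3.75) ≈ 1.55814, v(14/3) ≈ 1.73460, v(67/12) ≈ 1.88454, v(6.5) ≈ 2.01490.
T_6 = (Δs/2)·[v(s_0) + 2v(s_1) + ... + 2v(s_{5}) + v(s_6)].
Sum ≈ 8.20003.

8.20003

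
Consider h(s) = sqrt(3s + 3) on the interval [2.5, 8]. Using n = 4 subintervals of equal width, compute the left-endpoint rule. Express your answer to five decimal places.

Δs = (8 − 2.5)/4 = 1.375.
Left endpoints: 2.5, 3.875, 5.25, 6.625.
h(2.5) ≈ 3.24037, h(3.875) ≈ 3.82426, h(5.25) ≈ 4.33013, h(6.625) ≈ 4.78278.
Sum = Δs · [h(2.5) + h(3.875) + h(5.25) + h(6.625)].
Sum ≈ 22.24412.

22.24412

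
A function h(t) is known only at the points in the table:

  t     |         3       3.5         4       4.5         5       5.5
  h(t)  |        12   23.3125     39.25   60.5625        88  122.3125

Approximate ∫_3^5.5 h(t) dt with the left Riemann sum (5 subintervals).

111.5625

Δt = 0.5.
Sum = 0.5·[12 + 23.3125 + 39.25 + 60.5625 + 88] = 111.5625.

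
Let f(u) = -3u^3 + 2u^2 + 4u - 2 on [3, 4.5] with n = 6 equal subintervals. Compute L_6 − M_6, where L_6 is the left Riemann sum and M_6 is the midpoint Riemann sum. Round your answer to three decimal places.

19.740

L_6 = -164.55859375.
M_6 ≈ -184.29883.
L_6 − M_6 ≈ 19.740.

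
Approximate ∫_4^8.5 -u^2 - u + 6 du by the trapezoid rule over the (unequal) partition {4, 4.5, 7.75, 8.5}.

Subinterval widths: 0.5, 3.25, 0.75.
f(4) = -14, f(4.5) = -18.75, f(7.75) = -61.8125, f(8.5) = -74.75.
On each subinterval the trapezoid contributes (Δu_i/2)·[f(u_{i-1}) + f(u_i)].
Sum = -190.3125.

-190.3125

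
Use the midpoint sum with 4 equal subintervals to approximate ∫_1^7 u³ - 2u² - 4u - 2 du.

252.75

Δu = (7 − 1)/4 = 1.5.
Midpoints: 1.75, 3.25, 4.75, 6.25.
f(1.75) = -9.765625, f(3.25) = -1.796875, f(4.75) = 41.046875, f(6.25) = 139.015625.
Sum = Δu · [f(1.75) + f(3.25) + f(4.75) + f(6.25)].
Sum = 252.75.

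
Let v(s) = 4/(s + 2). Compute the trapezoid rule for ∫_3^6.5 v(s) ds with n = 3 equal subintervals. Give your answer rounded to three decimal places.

Δs = (6.5 − 3)/3 = 7/6.
v(3) = 0.8, v(25/6) = 24/37, v(16/3) = 6/11, v(6.5) = 8/17.
T_3 = (Δs/2)·[v(s_0) + 2v(s_1) + 2v(s_2) + v(s_3)].
Sum ≈ 2.134.

2.134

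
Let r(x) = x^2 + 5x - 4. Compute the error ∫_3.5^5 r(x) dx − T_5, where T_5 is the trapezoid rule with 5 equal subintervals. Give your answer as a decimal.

Exact integral: ∫_3.5^5 r(x) dx = 53.25.
T_5 = 53.2725.
Error = 53.25 − 53.2725 = -0.0225.

-0.0225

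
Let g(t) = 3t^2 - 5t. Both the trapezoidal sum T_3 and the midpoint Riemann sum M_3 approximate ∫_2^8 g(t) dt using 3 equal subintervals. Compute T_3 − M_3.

18

T_3 = 366.
M_3 = 348.
T_3 − M_3 = 18.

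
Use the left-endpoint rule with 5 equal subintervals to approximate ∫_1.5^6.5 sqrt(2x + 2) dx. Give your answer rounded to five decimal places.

14.80400

Δx = (6.5 − 1.5)/5 = 1.
Left endpoints: 1.5, 2.5, 3.5, 4.5, 5.5.
f(1.5) ≈ 2.23607, f(2.5) ≈ 2.64575, f(3.5) ≈ 3.00000, f(4.5) ≈ 3.31662, f(5.5) ≈ 3.60555.
Sum = Δx · [f(1.5) + f(2.5) + f(3.5) + f(4.5) + f(5.5)].
Sum ≈ 14.80400.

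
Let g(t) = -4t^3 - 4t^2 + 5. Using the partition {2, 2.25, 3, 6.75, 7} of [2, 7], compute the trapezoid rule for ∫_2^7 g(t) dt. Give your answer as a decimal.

Subinterval widths: 0.25, 0.75, 3.75, 0.25.
g(2) = -43, g(2.25) = -60.8125, g(3) = -139, g(6.75) = -1407.4375, g(7) = -1563.
On each subinterval the trapezoid contributes (Δt_i/2)·[g(t_{i-1}) + g(t_i)].
Sum = -3358.78125.

-3358.78125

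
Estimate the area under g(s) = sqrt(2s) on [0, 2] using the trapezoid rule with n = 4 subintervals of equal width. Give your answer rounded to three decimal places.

Δs = (2 − 0)/4 = 0.5.
g(0) ≈ 0.000, g(0.5) ≈ 1.000, g(1) ≈ 1.414, g(1.5) ≈ 1.732, g(2) ≈ 2.000.
T_4 = (Δs/2)·[g(s_0) + 2g(s_1) + 2g(s_2) + 2g(s_3) + g(s_4)].
Sum ≈ 2.573.

2.573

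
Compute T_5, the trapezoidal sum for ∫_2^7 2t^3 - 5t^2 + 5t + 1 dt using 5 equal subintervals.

Δt = (7 − 2)/5 = 1.
f(2) = 7, f(3) = 25, f(4) = 69, f(5) = 151, f(6) = 283, f(7) = 477.
T_5 = (Δt/2)·[f(t_0) + 2f(t_1) + ... + 2f(t_{4}) + f(t_5)].
Sum = 770.

770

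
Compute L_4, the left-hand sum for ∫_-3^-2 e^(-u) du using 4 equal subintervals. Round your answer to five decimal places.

Δu = (-2 − (-3))/4 = 0.25.
Left endpoints: -3, -2.75, -2.5, -2.25.
f(-3) ≈ 20.08554, f(-2.75) ≈ 15.64263, f(-2.5) ≈ 12.18249, f(-2.25) ≈ 9.48774.
Sum = Δu · [f(-3) + f(-2.75) + f(-2.5) + f(-2.25)].
Sum ≈ 14.34960.

14.34960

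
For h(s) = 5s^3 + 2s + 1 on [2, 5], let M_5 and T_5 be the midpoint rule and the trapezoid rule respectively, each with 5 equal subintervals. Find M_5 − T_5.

-14.175

M_5 = 780.525.
T_5 = 794.7.
M_5 − T_5 = -14.175.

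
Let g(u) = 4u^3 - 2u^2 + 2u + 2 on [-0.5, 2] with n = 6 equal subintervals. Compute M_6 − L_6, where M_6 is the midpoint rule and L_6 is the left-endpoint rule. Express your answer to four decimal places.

5.4905

M_6 ≈ 19.017650.
L_6 ≈ 13.527199.
M_6 − L_6 ≈ 5.4905.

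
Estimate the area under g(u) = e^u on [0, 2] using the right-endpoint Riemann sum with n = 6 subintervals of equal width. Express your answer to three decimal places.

7.513

Δu = (2 − 0)/6 = 1/3.
Right endpoints: 1/3, 2/3, 1, 4/3, 5/3, 2.
g(1/3) ≈ 1.396, g(2/3) ≈ 1.948, g(1) ≈ 2.718, g(4/3) ≈ 3.794, g(5/3) ≈ 5.294, g(2) ≈ 7.389.
Sum = Δu · [g(1/3) + g(2/3) + g(1) + ...].
Sum ≈ 7.513.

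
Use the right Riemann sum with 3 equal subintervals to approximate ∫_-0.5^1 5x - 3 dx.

Δx = (1 − (-0.5))/3 = 0.5.
Right endpoints: 0, 0.5, 1.
f(0) = -3, f(0.5) = -0.5, f(1) = 2.
Sum = Δx · [f(0) + f(0.5) + f(1)].
Sum = -0.75.

-0.75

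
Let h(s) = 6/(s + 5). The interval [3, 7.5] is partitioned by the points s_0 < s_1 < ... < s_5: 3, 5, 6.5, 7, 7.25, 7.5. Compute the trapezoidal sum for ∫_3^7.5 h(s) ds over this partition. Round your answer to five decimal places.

2.69169

Subinterval widths: 2, 1.5, 0.5, 0.25, 0.25.
h(3) = 0.75, h(5) = 0.6, h(6.5) = 12/23, h(7) = 0.5, h(7.25) = 24/49, h(7.5) = 0.48.
On each subinterval the trapezoid contributes (Δs_i/2)·[h(s_{i-1}) + h(s_i)].
Sum ≈ 2.69169.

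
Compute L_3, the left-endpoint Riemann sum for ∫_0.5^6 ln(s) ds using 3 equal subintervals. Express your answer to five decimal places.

Δs = (6 − 0.5)/3 = 11/6.
Left endpoints: 0.5, 7/3, 25/6.
f(0.5) ≈ -0.69315, f(7/3) ≈ 0.84730, f(25/6) ≈ 1.42712.
Sum = Δs · [f(0.5) + f(7/3) + f(25/6)].
Sum ≈ 2.89899.

2.89899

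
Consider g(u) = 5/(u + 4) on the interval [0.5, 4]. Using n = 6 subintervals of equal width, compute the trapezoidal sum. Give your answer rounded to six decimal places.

Δu = (4 − 0.5)/6 = 7/12.
g(0.5) = 10/9, g(13/12) = 60/61, g(5/3) = 15/17, g(2.25) = 0.8, g(17/6) = 30/41, g(41/12) = 60/89, g(4) = 0.625.
T_6 = (Δu/2)·[g(u_0) + 2g(u_1) + ... + 2g(u_{5}) + g(u_6)].
Sum ≈ 2.881596.

2.881596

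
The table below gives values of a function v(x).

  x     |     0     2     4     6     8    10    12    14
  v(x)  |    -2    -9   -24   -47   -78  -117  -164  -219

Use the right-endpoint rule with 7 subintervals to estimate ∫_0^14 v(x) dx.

Δx = 2.
Sum = 2·[(-9) + (-24) + (-47) + (-78) + (-117) + (-164) + (-219)] = -1316.

-1316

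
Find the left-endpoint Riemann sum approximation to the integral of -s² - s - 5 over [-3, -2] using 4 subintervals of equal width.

Δs = (-2 − (-3))/4 = 0.25.
Left endpoints: -3, -2.75, -2.5, -2.25.
f(-3) = -11, f(-2.75) = -9.8125, f(-2.5) = -8.75, f(-2.25) = -7.8125.
Sum = Δs · [f(-3) + f(-2.75) + f(-2.5) + f(-2.25)].
Sum = -9.34375.

-9.34375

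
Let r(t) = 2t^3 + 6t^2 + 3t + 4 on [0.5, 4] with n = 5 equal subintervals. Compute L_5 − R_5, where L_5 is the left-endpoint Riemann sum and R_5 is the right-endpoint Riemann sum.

-162.925

L_5 = 217.455.
R_5 = 380.38.
L_5 − R_5 = -162.925.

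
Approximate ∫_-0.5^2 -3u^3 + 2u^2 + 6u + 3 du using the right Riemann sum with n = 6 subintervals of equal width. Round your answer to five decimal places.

Δu = (2 − (-0.5))/6 = 5/12.
Right endpoints: -1/12, 1/3, 0.75, 7/6, 19/12, 2.
f(-1/12) = 2.515625, f(1/3) = 46/9, f(0.75) = 7.359375, f(7/6) = 191/24, f(19/12) = 3229/576, f(2) = -1.
Sum = Δu · [f(-1/12) + f(1/3) + f(0.75) + ...].
Sum ≈ 11.47931.

11.47931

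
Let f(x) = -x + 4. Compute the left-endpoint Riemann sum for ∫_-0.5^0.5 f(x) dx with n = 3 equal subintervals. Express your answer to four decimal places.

4.1667

Δx = (0.5 − (-0.5))/3 = 1/3.
Left endpoints: -0.5, -1/6, 1/6.
f(-0.5) = 4.5, f(-1/6) = 25/6, f(1/6) = 23/6.
Sum = Δx · [f(-0.5) + f(-1/6) + f(1/6)].
Sum ≈ 4.1667.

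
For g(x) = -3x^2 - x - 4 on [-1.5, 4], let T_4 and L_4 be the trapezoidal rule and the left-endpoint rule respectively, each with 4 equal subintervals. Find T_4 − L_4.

T_4 = -101.44921875.
L_4 = -69.30859375.
T_4 − L_4 = -32.140625.

-32.140625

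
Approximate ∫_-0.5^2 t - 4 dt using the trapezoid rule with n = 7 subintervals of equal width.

Δt = (2 − (-0.5))/7 = 5/14.
f(-0.5) = -4.5, f(-1/7) = -29/7, f(3/14) = -53/14, f(4/7) = -24/7, f(13/14) = -43/14, f(9/7) = -19/7, f(23/14) = -33/14, f(2) = -2.
T_7 = (Δt/2)·[f(t_0) + 2f(t_1) + ... + 2f(t_{6}) + f(t_7)].
Sum = -8.125.

-8.125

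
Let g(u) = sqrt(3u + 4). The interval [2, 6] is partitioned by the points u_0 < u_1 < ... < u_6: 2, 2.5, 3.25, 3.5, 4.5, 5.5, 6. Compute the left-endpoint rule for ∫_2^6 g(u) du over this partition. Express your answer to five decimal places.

15.30657

Subinterval widths: 0.5, 0.75, 0.25, 1, 1, 0.5.
Left endpoints: 2, 2.5, 3.25, 3.5, 4.5, 5.5.
g(2) ≈ 3.16228, g(2.5) ≈ 3.39116, g(3.25) ≈ 3.70810, g(3.5) ≈ 3.80789, g(4.5) ≈ 4.18330, g(5.5) ≈ 4.52769.
Sum = Σ Δu_i · g(u_i).
Sum ≈ 15.30657.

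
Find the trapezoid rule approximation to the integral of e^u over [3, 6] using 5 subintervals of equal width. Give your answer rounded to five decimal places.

Δu = (6 − 3)/5 = 0.6.
f(3) ≈ 20.08554, f(3.6) ≈ 36.59823, f(4.2) ≈ 66.68633, f(4.8) ≈ 121.51042, f(5.4) ≈ 221.40642, f(6) ≈ 403.42879.
T_5 = (Δu/2)·[f(u_0) + 2f(u_1) + ... + 2f(u_{4}) + f(u_5)].
Sum ≈ 394.77514.

394.77514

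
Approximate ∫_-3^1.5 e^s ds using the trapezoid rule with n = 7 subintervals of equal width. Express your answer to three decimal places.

Δs = (1.5 − (-3))/7 = 9/14.
f(-3) ≈ 0.050, f(-33/14) ≈ 0.095, f(-12/7) ≈ 0.180, f(-15/14) ≈ 0.343, f(-3/7) ≈ 0.651, f(3/14) ≈ 1.239, f(6/7) ≈ 2.356, f(1.5) ≈ 4.482.
T_7 = (Δs/2)·[f(s_0) + 2f(s_1) + ... + 2f(s_{6}) + f(s_7)].
Sum ≈ 4.583.

4.583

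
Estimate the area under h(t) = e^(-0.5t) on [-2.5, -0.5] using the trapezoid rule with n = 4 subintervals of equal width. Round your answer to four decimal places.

Δt = (-0.5 − (-2.5))/4 = 0.5.
h(-2.5) ≈ 3.4903, h(-2) ≈ 2.7183, h(-1.5) ≈ 2.1170, h(-1) ≈ 1.6487, h(-0.5) ≈ 1.2840.
T_4 = (Δt/2)·[h(t_0) + 2h(t_1) + 2h(t_2) + 2h(t_3) + h(t_4)].
Sum ≈ 4.4356.

4.4356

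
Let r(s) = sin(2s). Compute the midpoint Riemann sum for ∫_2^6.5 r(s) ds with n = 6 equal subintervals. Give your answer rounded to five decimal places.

-0.85883

Δs = (6.5 − 2)/6 = 0.75.
Midpoints: 2.375, 3.125, 3.875, 4.625, 5.375, 6.125.
r(2.375) ≈ -0.99929, r(3.125) ≈ -0.03318, r(3.875) ≈ 0.99460, r(4.625) ≈ 0.17389, r(5.375) ≈ -0.97000, r(6.125) ≈ -0.31112.
Sum = Δs · [r(2.375) + r(3.125) + r(3.875) + ...].
Sum ≈ -0.85883.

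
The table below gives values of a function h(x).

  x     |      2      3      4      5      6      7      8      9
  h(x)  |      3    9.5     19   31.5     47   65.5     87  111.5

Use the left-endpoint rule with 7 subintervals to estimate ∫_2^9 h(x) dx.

262.5

Δx = 1.
Sum = 1·[3 + 9.5 + 19 + 31.5 + 47 + 65.5 + 87] = 262.5.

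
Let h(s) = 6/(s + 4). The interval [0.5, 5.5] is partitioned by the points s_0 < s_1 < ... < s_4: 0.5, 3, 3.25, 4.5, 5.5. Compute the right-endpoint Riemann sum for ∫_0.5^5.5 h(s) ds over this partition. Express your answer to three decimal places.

Subinterval widths: 2.5, 0.25, 1.25, 1.
Right endpoints: 3, 3.25, 4.5, 5.5.
h(3) = 6/7, h(3.25) = 24/29, h(4.5) = 12/17, h(5.5) = 12/19.
Sum = Σ Δs_i · h(s_i).
Sum ≈ 3.864.

3.864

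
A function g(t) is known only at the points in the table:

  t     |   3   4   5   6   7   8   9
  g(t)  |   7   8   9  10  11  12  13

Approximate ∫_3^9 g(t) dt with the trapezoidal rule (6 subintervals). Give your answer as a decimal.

60

Δt = 1.
T_6 = (1/2)·[7 + 2·8 + 2·9 + 2·10 + 2·11 + 2·12 + 13] = 60.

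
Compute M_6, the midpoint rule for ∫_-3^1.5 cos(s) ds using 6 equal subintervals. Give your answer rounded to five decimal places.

1.16575

Δs = (1.5 − (-3))/6 = 0.75.
Midpoints: -2.625, -1.875, -1.125, -0.375, 0.375, 1.125.
f(-2.625) ≈ -0.86951, f(-1.875) ≈ -0.29953, f(-1.125) ≈ 0.43118, f(-0.375) ≈ 0.93051, f(0.375) ≈ 0.93051, f(1.125) ≈ 0.43118.
Sum = Δs · [f(-2.625) + f(-1.875) + f(-1.125) + ...].
Sum ≈ 1.16575.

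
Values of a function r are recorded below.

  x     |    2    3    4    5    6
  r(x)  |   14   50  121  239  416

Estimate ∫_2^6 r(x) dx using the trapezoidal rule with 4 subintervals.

Δx = 1.
T_4 = (1/2)·[14 + 2·50 + 2·121 + 2·239 + 416] = 625.

625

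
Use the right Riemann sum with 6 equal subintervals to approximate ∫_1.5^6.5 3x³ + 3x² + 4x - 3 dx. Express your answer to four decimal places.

2091.2153

Δx = (6.5 − 1.5)/6 = 5/6.
Right endpoints: 7/3, 19/6, 4, 29/6, 17/3, 6.5.
f(7/3) = 547/9, f(19/6) = 9721/72, f(4) = 253, f(29/6) = 30611/72, f(17/3) = 5957/9, f(6.5) = 973.625.
Sum = Δx · [f(7/3) + f(19/6) + f(4) + ...].
Sum ≈ 2091.2153.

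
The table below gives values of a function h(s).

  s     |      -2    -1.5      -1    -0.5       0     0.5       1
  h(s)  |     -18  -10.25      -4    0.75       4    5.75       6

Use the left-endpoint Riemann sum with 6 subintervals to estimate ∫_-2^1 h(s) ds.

Δs = 0.5.
Sum = 0.5·[(-18) + (-10.25) + (-4) + 0.75 + 4 + 5.75] = -10.875.

-10.875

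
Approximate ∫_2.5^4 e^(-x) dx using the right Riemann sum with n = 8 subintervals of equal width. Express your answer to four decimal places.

Δx = (4 − 2.5)/8 = 0.1875.
Right endpoints: 2.6875, 2.875, 3.0625, 3.25, 3.4375, 3.625, 3.8125, 4.
f(2.6875) ≈ 0.0681, f(2.875) ≈ 0.0564, f(3.0625) ≈ 0.0468, f(3.25) ≈ 0.0388, f(3.4375) ≈ 0.0321, f(3.625) ≈ 0.0266, f(3.8125) ≈ 0.0221, f(4) ≈ 0.0183.
Sum = Δx · [f(2.6875) + f(2.875) + f(3.0625) + ...].
Sum ≈ 0.0580.

0.0580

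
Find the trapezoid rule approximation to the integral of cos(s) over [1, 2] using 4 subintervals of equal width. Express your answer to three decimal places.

Δs = (2 − 1)/4 = 0.25.
f(1) ≈ 0.540, f(1.25) ≈ 0.315, f(1.5) ≈ 0.071, f(1.75) ≈ -0.178, f(2) ≈ -0.416.
T_4 = (Δs/2)·[f(s_0) + 2f(s_1) + 2f(s_2) + 2f(s_3) + f(s_4)].
Sum ≈ 0.067.

0.067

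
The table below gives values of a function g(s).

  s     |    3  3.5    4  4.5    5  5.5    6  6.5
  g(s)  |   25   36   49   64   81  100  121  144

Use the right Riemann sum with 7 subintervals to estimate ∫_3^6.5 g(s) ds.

297.5

Δs = 0.5.
Sum = 0.5·[36 + 49 + 64 + 81 + 100 + 121 + 144] = 297.5.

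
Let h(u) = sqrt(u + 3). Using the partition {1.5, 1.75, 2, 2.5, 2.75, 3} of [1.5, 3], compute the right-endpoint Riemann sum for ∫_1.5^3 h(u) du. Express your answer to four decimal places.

Subinterval widths: 0.25, 0.25, 0.5, 0.25, 0.25.
Right endpoints: 1.75, 2, 2.5, 2.75, 3.
h(1.75) ≈ 2.1794, h(2) ≈ 2.2361, h(2.5) ≈ 2.3452, h(2.75) ≈ 2.3979, h(3) ≈ 2.4495.
Sum = Σ Δu_i · h(u_i).
Sum ≈ 3.4883.

3.4883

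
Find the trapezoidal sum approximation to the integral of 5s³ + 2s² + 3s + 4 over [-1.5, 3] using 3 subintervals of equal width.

165.65625

Δs = (3 − (-1.5))/3 = 1.5.
f(-1.5) = -12.875, f(0) = 4, f(1.5) = 29.875, f(3) = 166.
T_3 = (Δs/2)·[f(s_0) + 2f(s_1) + 2f(s_2) + f(s_3)].
Sum = 165.65625.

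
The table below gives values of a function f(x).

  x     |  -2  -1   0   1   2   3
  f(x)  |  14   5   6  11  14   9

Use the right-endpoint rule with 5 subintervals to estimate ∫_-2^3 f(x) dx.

45

Δx = 1.
Sum = 1·[5 + 6 + 11 + 14 + 9] = 45.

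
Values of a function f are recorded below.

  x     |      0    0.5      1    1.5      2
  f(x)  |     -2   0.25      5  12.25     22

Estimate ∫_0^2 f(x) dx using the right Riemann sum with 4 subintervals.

19.75

Δx = 0.5.
Sum = 0.5·[0.25 + 5 + 12.25 + 22] = 19.75.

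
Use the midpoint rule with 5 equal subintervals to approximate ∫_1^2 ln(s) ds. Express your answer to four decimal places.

Δs = (2 − 1)/5 = 0.2.
Midpoints: 1.1, 1.3, 1.5, 1.7, 1.9.
f(1.1) ≈ 0.0953, f(1.3) ≈ 0.2624, f(1.5) ≈ 0.4055, f(1.7) ≈ 0.5306, f(1.9) ≈ 0.6419.
Sum = Δs · [f(1.1) + f(1.3) + f(1.5) + f(1.7) + f(1.9)].
Sum ≈ 0.3871.

0.3871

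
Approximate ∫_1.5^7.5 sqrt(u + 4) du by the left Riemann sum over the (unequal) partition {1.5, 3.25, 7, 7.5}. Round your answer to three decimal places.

15.860

Subinterval widths: 1.75, 3.75, 0.5.
Left endpoints: 1.5, 3.25, 7.
f(1.5) ≈ 2.345, f(3.25) ≈ 2.693, f(7) ≈ 3.317.
Sum = Σ Δu_i · f(u_i).
Sum ≈ 15.860.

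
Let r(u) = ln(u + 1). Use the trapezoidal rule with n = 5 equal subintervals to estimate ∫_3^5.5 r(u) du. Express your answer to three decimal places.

4.120

Δu = (5.5 − 3)/5 = 0.5.
r(3) ≈ 1.386, r(3.5) ≈ 1.504, r(4) ≈ 1.609, r(4.5) ≈ 1.705, r(5) ≈ 1.792, r(5.5) ≈ 1.872.
T_5 = (Δu/2)·[r(u_0) + 2r(u_1) + ... + 2r(u_{4}) + r(u_5)].
Sum ≈ 4.120.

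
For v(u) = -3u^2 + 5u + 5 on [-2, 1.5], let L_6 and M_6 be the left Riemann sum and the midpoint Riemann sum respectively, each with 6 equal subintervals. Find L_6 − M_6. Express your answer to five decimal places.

L_6 ≈ -5.4809028.
M_6 ≈ 2.0477431.
L_6 − M_6 ≈ -7.52865.

-7.52865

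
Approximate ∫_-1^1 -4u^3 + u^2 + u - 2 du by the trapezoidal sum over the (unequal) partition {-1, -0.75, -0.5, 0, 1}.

Subinterval widths: 0.25, 0.25, 0.5, 1.
f(-1) = 2, f(-0.75) = -0.5, f(-0.5) = -1.75, f(0) = -2, f(1) = -4.
On each subinterval the trapezoid contributes (Δu_i/2)·[f(u_{i-1}) + f(u_i)].
Sum = -4.03125.

-4.03125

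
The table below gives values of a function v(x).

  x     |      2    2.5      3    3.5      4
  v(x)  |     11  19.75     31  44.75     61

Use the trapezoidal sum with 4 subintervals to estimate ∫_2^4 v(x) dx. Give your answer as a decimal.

65.75

Δx = 0.5.
T_4 = (0.5/2)·[11 + 2·19.75 + 2·31 + 2·44.75 + 61] = 65.75.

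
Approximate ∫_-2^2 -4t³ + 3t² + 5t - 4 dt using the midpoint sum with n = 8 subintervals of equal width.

Δt = (2 − (-2))/8 = 0.5.
Midpoints: -1.75, -1.25, -0.75, -0.25, 0.25, 0.75, 1.25, 1.75.
f(-1.75) = 17.875, f(-1.25) = 2.25, f(-0.75) = -4.375, f(-0.25) = -5, f(0.25) = -2.625, f(0.75) = -0.25, f(1.25) = -0.875, f(1.75) = -7.5.
Sum = Δt · [f(-1.75) + f(-1.25) + f(-0.75) + ...].
Sum = -0.25.

-0.25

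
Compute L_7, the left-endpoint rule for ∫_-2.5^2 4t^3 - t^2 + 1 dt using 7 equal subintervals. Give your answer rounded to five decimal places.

Δt = (2 − (-2.5))/7 = 9/14.
Left endpoints: -2.5, -13/7, -17/14, -4/7, 1/14, 5/7, 19/14.
f(-2.5) = -67.75, f(-13/7) = -9628/343, f(-17/14) = -10477/1372, f(-4/7) = -25/343, f(1/14) = 1367/1372, f(5/7) = 668/343, f(19/14) = 12563/1372.
Sum = Δt · [f(-2.5) + f(-13/7) + f(-17/14) + ...].
Sum ≈ -58.77551.

-58.77551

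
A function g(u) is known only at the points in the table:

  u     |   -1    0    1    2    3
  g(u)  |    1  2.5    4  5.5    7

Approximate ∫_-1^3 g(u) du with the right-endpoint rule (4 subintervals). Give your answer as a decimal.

19

Δu = 1.
Sum = 1·[2.5 + 4 + 5.5 + 7] = 19.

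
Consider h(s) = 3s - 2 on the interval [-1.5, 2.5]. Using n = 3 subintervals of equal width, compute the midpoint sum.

-2

Δs = (2.5 − (-1.5))/3 = 4/3.
Midpoints: -5/6, 0.5, 11/6.
h(-5/6) = -4.5, h(0.5) = -0.5, h(11/6) = 3.5.
Sum = Δs · [h(-5/6) + h(0.5) + h(11/6)].
Sum = -2.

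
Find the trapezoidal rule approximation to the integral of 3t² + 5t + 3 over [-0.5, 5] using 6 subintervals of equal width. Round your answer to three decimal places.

205.811

Δt = (5 − (-0.5))/6 = 11/12.
f(-0.5) = 1.25, f(5/12) = 269/48, f(4/3) = 15, f(2.25) = 29.4375, f(19/6) = 587/12, f(49/12) = 73.4375, f(5) = 103.
T_6 = (Δt/2)·[f(t_0) + 2f(t_1) + ... + 2f(t_{5}) + f(t_6)].
Sum ≈ 205.811.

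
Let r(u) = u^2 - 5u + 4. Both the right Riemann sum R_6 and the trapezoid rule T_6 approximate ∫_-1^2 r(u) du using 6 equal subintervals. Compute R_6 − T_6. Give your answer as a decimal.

-3

R_6 = 4.625.
T_6 = 7.625.
R_6 − T_6 = -3.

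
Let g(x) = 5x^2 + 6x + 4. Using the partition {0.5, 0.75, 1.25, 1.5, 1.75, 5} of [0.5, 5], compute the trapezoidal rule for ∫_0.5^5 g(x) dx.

329.125

Subinterval widths: 0.25, 0.5, 0.25, 0.25, 3.25.
g(0.5) = 8.25, g(0.75) = 11.3125, g(1.25) = 19.3125, g(1.5) = 24.25, g(1.75) = 29.8125, g(5) = 159.
On each subinterval the trapezoid contributes (Δx_i/2)·[g(x_{i-1}) + g(x_i)].
Sum = 329.125.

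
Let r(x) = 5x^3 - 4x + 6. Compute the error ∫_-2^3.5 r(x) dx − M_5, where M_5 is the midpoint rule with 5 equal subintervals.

6.2390625

Exact integral: ∫_-2^3.5 r(x) dx = 184.078125.
M_5 = 177.8390625.
Error = 184.078125 − 177.8390625 = 6.2390625.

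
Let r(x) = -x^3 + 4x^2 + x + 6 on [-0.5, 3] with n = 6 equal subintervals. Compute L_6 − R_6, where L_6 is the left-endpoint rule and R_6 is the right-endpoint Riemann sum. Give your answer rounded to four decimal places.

L_6 ≈ 38.039207.
R_6 ≈ 44.674624.
L_6 − R_6 ≈ -6.6354.

-6.6354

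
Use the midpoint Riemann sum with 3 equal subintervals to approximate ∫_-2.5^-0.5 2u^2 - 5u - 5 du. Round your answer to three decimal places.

Δu = (-0.5 − (-2.5))/3 = 2/3.
Midpoints: -13/6, -1.5, -5/6.
f(-13/6) = 137/9, f(-1.5) = 7, f(-5/6) = 5/9.
Sum = Δu · [f(-13/6) + f(-1.5) + f(-5/6)].
Sum ≈ 15.185.

15.185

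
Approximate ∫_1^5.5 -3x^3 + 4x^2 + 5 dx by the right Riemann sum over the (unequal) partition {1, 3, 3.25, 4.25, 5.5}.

Subinterval widths: 2, 0.25, 1, 1.25.
Right endpoints: 3, 3.25, 4.25, 5.5.
f(3) = -40, f(3.25) = -55.734375, f(4.25) = -153.046875, f(5.5) = -373.125.
Sum = Σ Δx_i · f(x_i).
Sum = -713.38671875.

-713.38671875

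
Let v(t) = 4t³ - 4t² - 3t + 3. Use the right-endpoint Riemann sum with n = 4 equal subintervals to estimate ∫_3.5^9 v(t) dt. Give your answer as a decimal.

Δt = (9 − 3.5)/4 = 1.375.
Right endpoints: 4.875, 6.25, 7.625, 9.
v(4.875) = 356.7421875, v(6.25) = 804.5625, v(7.625) = 1520.8515625, v(9) = 2568.
Sum = Δt · [v(4.875) + v(6.25) + v(7.625) + v(9)].
Sum = 7218.96484375.

7218.96484375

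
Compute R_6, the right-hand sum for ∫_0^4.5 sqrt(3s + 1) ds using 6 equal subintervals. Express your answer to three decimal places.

13.052

Δs = (4.5 − 0)/6 = 0.75.
Right endpoints: 0.75, 1.5, 2.25, 3, 3.75, 4.5.
f(0.75) ≈ 1.803, f(1.5) ≈ 2.345, f(2.25) ≈ 2.784, f(3) ≈ 3.162, f(3.75) ≈ 3.500, f(4.5) ≈ 3.808.
Sum = Δs · [f(0.75) + f(1.5) + f(2.25) + ...].
Sum ≈ 13.052.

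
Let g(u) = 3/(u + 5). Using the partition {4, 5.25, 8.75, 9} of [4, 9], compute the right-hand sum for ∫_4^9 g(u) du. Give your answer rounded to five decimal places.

Subinterval widths: 1.25, 3.5, 0.25.
Right endpoints: 5.25, 8.75, 9.
g(5.25) = 12/41, g(8.75) = 12/55, g(9) = 3/14.
Sum = Σ Δu_i · g(u_i).
Sum ≈ 1.18306.

1.18306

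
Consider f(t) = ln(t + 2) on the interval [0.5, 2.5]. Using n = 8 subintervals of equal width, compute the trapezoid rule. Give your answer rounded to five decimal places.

Δt = (2.5 − 0.5)/8 = 0.25.
f(0.5) ≈ 0.91629, f(0.75) ≈ 1.01160, f(1) ≈ 1.09861, f(1.25) ≈ 1.17865, f(1.5) ≈ 1.25276, f(1.75) ≈ 1.32176, f(2) ≈ 1.38629, f(2.25) ≈ 1.44692, f(2.5) ≈ 1.50408.
T_8 = (Δt/2)·[f(t_0) + 2f(t_1) + ... + 2f(t_{7}) + f(t_8)].
Sum ≈ 2.47670.

2.47670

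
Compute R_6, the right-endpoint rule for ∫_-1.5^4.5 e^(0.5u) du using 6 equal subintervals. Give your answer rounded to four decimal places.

22.9125

Δu = (4.5 − (-1.5))/6 = 1.
Right endpoints: -0.5, 0.5, 1.5, 2.5, 3.5, 4.5.
f(-0.5) ≈ 0.7788, f(0.5) ≈ 1.2840, f(1.5) ≈ 2.1170, f(2.5) ≈ 3.4903, f(3.5) ≈ 5.7546, f(4.5) ≈ 9.4877.
Sum = Δu · [f(-0.5) + f(0.5) + f(1.5) + ...].
Sum ≈ 22.9125.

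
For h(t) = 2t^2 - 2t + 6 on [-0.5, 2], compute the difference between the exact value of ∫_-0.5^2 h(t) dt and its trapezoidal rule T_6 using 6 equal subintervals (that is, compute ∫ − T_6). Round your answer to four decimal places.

-0.1447

Exact integral: ∫_-0.5^2 h(t) dt ≈ 16.666667.
T_6 ≈ 16.811343.
Error ≈ 16.666667 − 16.811343 ≈ -0.1447.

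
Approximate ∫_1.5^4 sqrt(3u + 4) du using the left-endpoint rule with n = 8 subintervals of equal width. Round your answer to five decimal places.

8.54462

Δu = (4 − 1.5)/8 = 0.3125.
Left endpoints: 1.5, 1.8125, 2.125, 2.4375, 2.75, 3.0625, 3.375, 3.6875.
f(1.5) ≈ 2.91548, f(1.8125) ≈ 3.07205, f(2.125) ≈ 3.22102, f(2.4375) ≈ 3.36341, f(2.75) ≈ 3.50000, f(3.0625) ≈ 3.63146, f(3.375) ≈ 3.75832, f(3.6875) ≈ 3.88104.
Sum = Δu · [f(1.5) + f(1.8125) + f(2.125) + ...].
Sum ≈ 8.54462.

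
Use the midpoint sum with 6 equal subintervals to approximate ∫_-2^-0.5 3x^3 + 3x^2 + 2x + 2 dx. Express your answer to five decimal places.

-4.76367

Δx = (-0.5 − (-2))/6 = 0.25.
Midpoints: -1.875, -1.625, -1.375, -1.125, -0.875, -0.625.
f(-1.875) = -5621/512, f(-1.625) = -3175/512, f(-1.375) = -1473/512, f(-1.125) = -371/512, f(-0.875) = 275/512, f(-0.625) = 609/512.
Sum = Δx · [f(-1.875) + f(-1.625) + f(-1.375) + ...].
Sum ≈ -4.76367.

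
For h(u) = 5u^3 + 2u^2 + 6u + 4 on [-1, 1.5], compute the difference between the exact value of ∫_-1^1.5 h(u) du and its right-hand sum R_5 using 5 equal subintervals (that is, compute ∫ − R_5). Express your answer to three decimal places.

Exact integral: ∫_-1^1.5 h(u) du ≈ 21.74479.
R_5 = 32.1875.
Error ≈ 21.74479 − 32.1875 ≈ -10.443.

-10.443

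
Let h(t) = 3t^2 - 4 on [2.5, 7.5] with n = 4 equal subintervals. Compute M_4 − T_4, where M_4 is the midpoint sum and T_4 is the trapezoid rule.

M_4 = 384.296875.
T_4 = 390.15625.
M_4 − T_4 = -5.859375.

-5.859375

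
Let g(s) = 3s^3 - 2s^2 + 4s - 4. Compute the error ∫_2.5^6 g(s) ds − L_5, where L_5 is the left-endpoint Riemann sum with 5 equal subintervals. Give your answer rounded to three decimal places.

Exact integral: ∫_2.5^6 g(s) ds ≈ 854.61979.
L_5 = 670.5125.
Error ≈ 854.61979 − 670.5125 ≈ 184.107.

184.107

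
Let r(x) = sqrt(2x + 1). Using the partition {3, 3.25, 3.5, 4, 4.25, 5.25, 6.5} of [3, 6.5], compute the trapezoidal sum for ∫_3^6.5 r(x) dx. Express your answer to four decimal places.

Subinterval widths: 0.25, 0.25, 0.5, 0.25, 1, 1.25.
r(3) ≈ 2.6458, r(3.25) ≈ 2.7386, r(3.5) ≈ 2.8284, r(4) ≈ 3.0000, r(4.25) ≈ 3.0822, r(5.25) ≈ 3.3912, r(6.5) ≈ 3.7417.
On each subinterval the trapezoid contributes (Δx_i/2)·[r(x_{i-1}) + r(x_i)].
Sum ≈ 11.2810.

11.2810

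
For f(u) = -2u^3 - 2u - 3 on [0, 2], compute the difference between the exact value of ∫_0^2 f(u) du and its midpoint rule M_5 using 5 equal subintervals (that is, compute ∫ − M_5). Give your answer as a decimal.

-0.16

Exact integral: ∫_0^2 f(u) du = -18.
M_5 = -17.84.
Error = -18 − (-17.84) = -0.16.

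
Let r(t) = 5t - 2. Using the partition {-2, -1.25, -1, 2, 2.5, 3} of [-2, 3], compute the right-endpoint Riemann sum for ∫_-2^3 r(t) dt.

Subinterval widths: 0.75, 0.25, 3, 0.5, 0.5.
Right endpoints: -1.25, -1, 2, 2.5, 3.
r(-1.25) = -8.25, r(-1) = -7, r(2) = 8, r(2.5) = 10.5, r(3) = 13.
Sum = Σ Δt_i · r(t_i).
Sum = 27.8125.

27.8125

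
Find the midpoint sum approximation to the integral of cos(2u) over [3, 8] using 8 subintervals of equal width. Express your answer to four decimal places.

Δu = (8 − 3)/8 = 0.625.
Midpoints: 3.3125, 3.9375, 4.5625, 5.1875, 5.8125, 6.4375, 7.0625, 7.6875.
f(3.3125) ≈ 0.9421, f(3.9375) ≈ -0.0210, f(4.5625) ≈ -0.9554, f(5.1875) ≈ -0.5815, f(5.8125) ≈ 0.5887, f(6.4375) ≈ 0.9528, f(7.0625) ≈ 0.0122, f(7.6875) ≈ -0.9451.
Sum = Δu · [f(3.3125) + f(3.9375) + f(4.5625) + ...].
Sum ≈ -0.0045.

-0.0045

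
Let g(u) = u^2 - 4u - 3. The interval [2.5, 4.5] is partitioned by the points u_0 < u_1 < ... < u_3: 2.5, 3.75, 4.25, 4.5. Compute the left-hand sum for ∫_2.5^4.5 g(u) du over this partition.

-10.890625

Subinterval widths: 1.25, 0.5, 0.25.
Left endpoints: 2.5, 3.75, 4.25.
g(2.5) = -6.75, g(3.75) = -3.9375, g(4.25) = -1.9375.
Sum = Σ Δu_i · g(u_i).
Sum = -10.890625.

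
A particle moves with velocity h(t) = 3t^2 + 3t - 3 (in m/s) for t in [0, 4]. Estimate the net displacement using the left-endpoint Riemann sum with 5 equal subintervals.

53.28

Δt = (4 − 0)/5 = 0.8.
Left endpoints: 0, 0.8, 1.6, 2.4, 3.2.
h(0) = -3, h(0.8) = 1.32, h(1.6) = 9.48, h(2.4) = 21.48, h(3.2) = 37.32.
Sum = Δt · [h(0) + h(0.8) + h(1.6) + h(2.4) + h(3.2)].
Sum = 53.28.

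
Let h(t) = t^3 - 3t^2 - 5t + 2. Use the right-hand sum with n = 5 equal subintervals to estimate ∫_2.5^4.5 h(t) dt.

Δt = (4.5 − 2.5)/5 = 0.4.
Right endpoints: 2.9, 3.3, 3.7, 4.1, 4.5.
h(2.9) = -13.341, h(3.3) = -11.233, h(3.7) = -6.917, h(4.1) = -0.009, h(4.5) = 9.875.
Sum = Δt · [h(2.9) + h(3.3) + h(3.7) + h(4.1) + h(4.5)].
Sum = -8.65.

-8.65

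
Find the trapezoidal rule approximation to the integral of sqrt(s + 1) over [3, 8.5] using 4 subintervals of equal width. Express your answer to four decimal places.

14.1735

Δs = (8.5 − 3)/4 = 1.375.
f(3) ≈ 2.0000, f(4.375) ≈ 2.3184, f(5.75) ≈ 2.5981, f(7.125) ≈ 2.8504, f(8.5) ≈ 3.0822.
T_4 = (Δs/2)·[f(s_0) + 2f(s_1) + 2f(s_2) + 2f(s_3) + f(s_4)].
Sum ≈ 14.1735.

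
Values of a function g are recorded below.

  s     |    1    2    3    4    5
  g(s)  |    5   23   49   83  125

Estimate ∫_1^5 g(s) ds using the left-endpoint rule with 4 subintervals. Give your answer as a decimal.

160

Δs = 1.
Sum = 1·[5 + 23 + 49 + 83] = 160.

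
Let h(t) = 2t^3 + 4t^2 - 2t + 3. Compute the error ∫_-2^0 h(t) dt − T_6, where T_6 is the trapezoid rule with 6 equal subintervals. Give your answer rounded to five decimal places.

0.07407

Exact integral: ∫_-2^0 h(t) dt ≈ 12.6666667.
T_6 ≈ 12.5925926.
Error ≈ 12.6666667 − 12.5925926 ≈ 0.07407.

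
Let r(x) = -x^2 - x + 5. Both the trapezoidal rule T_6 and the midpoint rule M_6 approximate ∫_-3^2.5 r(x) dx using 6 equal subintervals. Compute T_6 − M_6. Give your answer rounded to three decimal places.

-1.155

T_6 ≈ 13.89641.
M_6 ≈ 15.05179.
T_6 − M_6 ≈ -1.155.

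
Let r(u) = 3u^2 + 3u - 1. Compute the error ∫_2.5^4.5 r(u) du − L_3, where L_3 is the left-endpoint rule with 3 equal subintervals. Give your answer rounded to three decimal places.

Exact integral: ∫_2.5^4.5 r(u) du = 94.5.
L_3 ≈ 78.94444.
Error ≈ 94.5 − 78.94444 ≈ 15.556.

15.556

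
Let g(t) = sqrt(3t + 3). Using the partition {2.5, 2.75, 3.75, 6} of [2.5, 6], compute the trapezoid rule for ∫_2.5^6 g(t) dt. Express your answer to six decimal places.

Subinterval widths: 0.25, 1, 2.25.
g(2.5) ≈ 3.240370, g(2.75) ≈ 3.354102, g(3.75) ≈ 3.774917, g(6) ≈ 4.582576.
On each subinterval the trapezoid contributes (Δt_i/2)·[g(t_{i-1}) + g(t_i)].
Sum ≈ 13.790998.

13.790998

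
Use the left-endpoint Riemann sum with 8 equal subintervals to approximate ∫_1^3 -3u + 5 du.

Δu = (3 − 1)/8 = 0.25.
Left endpoints: 1, 1.25, 1.5, 1.75, 2, 2.25, 2.5, 2.75.
f(1) = 2, f(1.25) = 1.25, f(1.5) = 0.5, f(1.75) = -0.25, f(2) = -1, f(2.25) = -1.75, f(2.5) = -2.5, f(2.75) = -3.25.
Sum = Δu · [f(1) + f(1.25) + f(1.5) + ...].
Sum = -1.25.

-1.25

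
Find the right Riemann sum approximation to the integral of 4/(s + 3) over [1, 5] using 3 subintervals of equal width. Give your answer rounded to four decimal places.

Δs = (5 − 1)/3 = 4/3.
Right endpoints: 7/3, 11/3, 5.
f(7/3) = 0.75, f(11/3) = 0.6, f(5) = 0.5.
Sum = Δs · [f(7/3) + f(11/3) + f(5)].
Sum ≈ 2.4667.

2.4667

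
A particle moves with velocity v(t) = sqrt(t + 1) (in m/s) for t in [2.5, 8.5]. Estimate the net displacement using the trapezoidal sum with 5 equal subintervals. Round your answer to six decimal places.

15.142815

Δt = (8.5 − 2.5)/5 = 1.2.
v(2.5) ≈ 1.870829, v(3.7) ≈ 2.167948, v(4.9) ≈ 2.428992, v(6.1) ≈ 2.664583, v(7.3) ≈ 2.880972, v(8.5) ≈ 3.082207.
T_5 = (Δt/2)·[v(t_0) + 2v(t_1) + ... + 2v(t_{4}) + v(t_5)].
Sum ≈ 15.142815.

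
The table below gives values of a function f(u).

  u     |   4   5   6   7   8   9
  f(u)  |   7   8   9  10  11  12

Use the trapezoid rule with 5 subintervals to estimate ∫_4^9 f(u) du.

Δu = 1.
T_5 = (1/2)·[7 + 2·8 + 2·9 + 2·10 + 2·11 + 12] = 47.5.

47.5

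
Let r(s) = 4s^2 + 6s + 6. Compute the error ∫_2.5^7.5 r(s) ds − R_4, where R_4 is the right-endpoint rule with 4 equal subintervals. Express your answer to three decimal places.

Exact integral: ∫_2.5^7.5 r(s) ds ≈ 721.66667.
R_4 = 870.625.
Error ≈ 721.66667 − 870.625 ≈ -148.958.

-148.958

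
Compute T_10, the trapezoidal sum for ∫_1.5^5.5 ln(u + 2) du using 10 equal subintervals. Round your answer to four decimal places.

Δu = (5.5 − 1.5)/10 = 0.4.
f(1.5) ≈ 1.2528, f(1.9) ≈ 1.3610, f(2.3) ≈ 1.4586, f(2.7) ≈ 1.5476, f(3.1) ≈ 1.6292, f(3.5) ≈ 1.7047, f(3.9) ≈ 1.7750, f(4.3) ≈ 1.8405, f(4.7) ≈ 1.9021, f(5.1) ≈ 1.9601, f(5.5) ≈ 2.0149.
T_10 = (Δu/2)·[f(u_0) + 2f(u_1) + ... + 2f(u_{9}) + f(u_10)].
Sum ≈ 6.7251.

6.7251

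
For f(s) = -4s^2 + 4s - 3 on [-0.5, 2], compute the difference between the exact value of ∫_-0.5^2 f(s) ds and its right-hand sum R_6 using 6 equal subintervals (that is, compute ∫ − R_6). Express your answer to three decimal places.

1.331

Exact integral: ∫_-0.5^2 f(s) ds ≈ -10.83333.
R_6 ≈ -12.16435.
Error ≈ -10.83333 − (-12.16435) ≈ 1.331.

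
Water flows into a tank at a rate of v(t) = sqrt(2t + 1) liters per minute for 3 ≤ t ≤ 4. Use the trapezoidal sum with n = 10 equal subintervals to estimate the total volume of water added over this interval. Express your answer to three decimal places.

2.827

Δt = (4 − 3)/10 = 0.1.
v(3) ≈ 2.646, v(3.1) ≈ 2.683, v(3.2) ≈ 2.720, v(3.3) ≈ 2.757, v(3.4) ≈ 2.793, v(3.5) ≈ 2.828, v(3.6) ≈ 2.864, v(3.7) ≈ 2.898, v(3.8) ≈ 2.933, v(3.9) ≈ 2.966, v(4) ≈ 3.000.
T_10 = (Δt/2)·[v(t_0) + 2v(t_1) + ... + 2v(t_{9}) + v(t_10)].
Sum ≈ 2.827.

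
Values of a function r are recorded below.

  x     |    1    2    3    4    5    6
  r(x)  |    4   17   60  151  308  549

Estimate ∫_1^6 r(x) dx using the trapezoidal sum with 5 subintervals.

Δx = 1.
T_5 = (1/2)·[4 + 2·17 + 2·60 + 2·151 + 2·308 + 549] = 812.5.

812.5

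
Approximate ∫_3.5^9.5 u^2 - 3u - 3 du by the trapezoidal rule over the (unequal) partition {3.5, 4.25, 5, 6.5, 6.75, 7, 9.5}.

139.8125

Subinterval widths: 0.75, 0.75, 1.5, 0.25, 0.25, 2.5.
f(3.5) = -1.25, f(4.25) = 2.3125, f(5) = 7, f(6.5) = 19.75, f(6.75) = 22.3125, f(7) = 25, f(9.5) = 58.75.
On each subinterval the trapezoid contributes (Δu_i/2)·[f(u_{i-1}) + f(u_i)].
Sum = 139.8125.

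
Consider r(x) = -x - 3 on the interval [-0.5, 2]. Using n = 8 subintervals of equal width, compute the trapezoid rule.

-9.375

Δx = (2 − (-0.5))/8 = 0.3125.
r(-0.5) = -2.5, r(-0.1875) = -2.8125, r(0.125) = -3.125, r(0.4375) = -3.4375, r(0.75) = -3.75, r(1.0625) = -4.0625, r(1.375) = -4.375, r(1.6875) = -4.6875, r(2) = -5.
T_8 = (Δx/2)·[r(x_0) + 2r(x_1) + ... + 2r(x_{7}) + r(x_8)].
Sum = -9.375.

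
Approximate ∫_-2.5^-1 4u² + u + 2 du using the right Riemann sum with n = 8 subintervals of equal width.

18.08203125

Δu = (-1 − (-2.5))/8 = 0.1875.
Right endpoints: -2.3125, -2.125, -1.9375, -1.75, -1.5625, -1.375, -1.1875, -1.
f(-2.3125) = 21.078125, f(-2.125) = 17.9375, f(-1.9375) = 15.078125, f(-1.75) = 12.5, f(-1.5625) = 10.203125, f(-1.375) = 8.1875, f(-1.1875) = 6.453125, f(-1) = 5.
Sum = Δu · [f(-2.3125) + f(-2.125) + f(-1.9375) + ...].
Sum = 18.08203125.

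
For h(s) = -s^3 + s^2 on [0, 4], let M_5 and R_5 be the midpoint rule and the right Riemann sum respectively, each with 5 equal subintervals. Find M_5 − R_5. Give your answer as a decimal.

22.4

M_5 = -41.6.
R_5 = -64.
M_5 − R_5 = 22.4.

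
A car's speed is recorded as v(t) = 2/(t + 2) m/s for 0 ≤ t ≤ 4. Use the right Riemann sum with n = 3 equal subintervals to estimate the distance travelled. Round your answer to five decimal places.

Δt = (4 − 0)/3 = 4/3.
Right endpoints: 4/3, 8/3, 4.
v(4/3) = 0.6, v(8/3) = 3/7, v(4) = 1/3.
Sum = Δt · [v(4/3) + v(8/3) + v(4)].
Sum ≈ 1.81587.

1.81587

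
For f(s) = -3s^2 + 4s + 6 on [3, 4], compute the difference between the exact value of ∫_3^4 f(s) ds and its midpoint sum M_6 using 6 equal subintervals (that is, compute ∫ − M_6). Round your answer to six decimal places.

Exact integral: ∫_3^4 f(s) ds = -17.
M_6 ≈ -16.99305556.
Error ≈ -17 − (-16.99305556) ≈ -0.006944.

-0.006944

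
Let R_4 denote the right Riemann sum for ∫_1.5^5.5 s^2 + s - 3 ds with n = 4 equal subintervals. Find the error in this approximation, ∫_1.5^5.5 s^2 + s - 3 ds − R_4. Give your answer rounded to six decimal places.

-16.666667

Exact integral: ∫_1.5^5.5 f(s) ds ≈ 56.33333333.
R_4 = 73.
Error ≈ 56.33333333 − 73 ≈ -16.666667.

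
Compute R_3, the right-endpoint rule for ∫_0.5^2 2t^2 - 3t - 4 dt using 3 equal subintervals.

Δt = (2 − 0.5)/3 = 0.5.
Right endpoints: 1, 1.5, 2.
f(1) = -5, f(1.5) = -4, f(2) = -2.
Sum = Δt · [f(1) + f(1.5) + f(2)].
Sum = -5.5.

-5.5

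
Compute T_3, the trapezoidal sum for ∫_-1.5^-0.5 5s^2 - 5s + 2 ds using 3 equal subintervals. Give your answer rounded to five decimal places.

Δs = (-0.5 − (-1.5))/3 = 1/3.
f(-1.5) = 20.75, f(-7/6) = 527/36, f(-5/6) = 347/36, f(-0.5) = 5.75.
T_3 = (Δs/2)·[f(s_0) + 2f(s_1) + 2f(s_2) + f(s_3)].
Sum ≈ 12.50926.

12.50926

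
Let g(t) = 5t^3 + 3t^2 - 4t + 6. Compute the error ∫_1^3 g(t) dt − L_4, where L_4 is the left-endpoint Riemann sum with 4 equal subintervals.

33.75

Exact integral: ∫_1^3 g(t) dt = 122.
L_4 = 88.25.
Error = 122 − 88.25 = 33.75.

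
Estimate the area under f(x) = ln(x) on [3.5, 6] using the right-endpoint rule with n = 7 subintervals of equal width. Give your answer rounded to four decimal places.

Δx = (6 − 3.5)/7 = 5/14.
Right endpoints: 27/7, 59/14, 32/7, 69/14, 37/7, 79/14, 6.
f(27/7) ≈ 1.3499, f(59/14) ≈ 1.4385, f(32/7) ≈ 1.5198, f(69/14) ≈ 1.5950, f(37/7) ≈ 1.6650, f(79/14) ≈ 1.7304, f(6) ≈ 1.7918.
Sum = Δx · [f(27/7) + f(59/14) + f(32/7) + ...].
Sum ≈ 3.9609.

3.9609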